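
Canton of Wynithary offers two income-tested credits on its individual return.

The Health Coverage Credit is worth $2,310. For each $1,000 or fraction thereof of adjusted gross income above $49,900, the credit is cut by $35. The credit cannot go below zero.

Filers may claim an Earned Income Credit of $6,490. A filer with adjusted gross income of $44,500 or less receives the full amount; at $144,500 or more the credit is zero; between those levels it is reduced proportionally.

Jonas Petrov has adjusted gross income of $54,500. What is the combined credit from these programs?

$7,976

Health Coverage Credit: income exceeds $49,900 by $4,600, which is 5 full-or-partial $1,000 increments; reduction = 5 × $35 = $175, leaving $2,135.
Earned Income Credit: $54,500 is $10,000 into a $100,000 phase-out range, leaving 90,000/100,000 of the credit: $6,490 × 90,000/100,000 = $5,841.
Total: $2,135 + $5,841 = $7,976.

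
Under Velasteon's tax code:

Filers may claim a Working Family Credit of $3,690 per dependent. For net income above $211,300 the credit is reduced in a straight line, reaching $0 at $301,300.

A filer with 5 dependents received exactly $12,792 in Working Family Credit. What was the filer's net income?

Full credit = 5 × $3,690 = $18,450.
$12,792 is 12,792/18,450 of the full $18,450, so 5,658/18,450 of the $90,000 range has been used: income = $211,300 + $90,000 × 5,658/18,450 = $238,900.

$238,900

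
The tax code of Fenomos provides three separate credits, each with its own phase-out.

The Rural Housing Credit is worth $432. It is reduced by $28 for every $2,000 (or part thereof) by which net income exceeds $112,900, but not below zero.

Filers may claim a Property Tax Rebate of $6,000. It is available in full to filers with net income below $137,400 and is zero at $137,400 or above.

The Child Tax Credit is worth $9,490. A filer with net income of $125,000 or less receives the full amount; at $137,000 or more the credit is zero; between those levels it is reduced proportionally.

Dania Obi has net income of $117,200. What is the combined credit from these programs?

$15,838

Rural Housing Credit: income exceeds $112,900 by $4,300, which is 3 full-or-partial $2,000 increments; reduction = 3 × $28 = $84, leaving $348.
Property Tax Rebate: $117,200 is below the $137,400 cutoff, so the full $6,000 applies.
Child Tax Credit: $117,200 is at or below the $125,000 threshold, so the full $9,490 applies.
Total: $348 + $6,000 + $9,490 = $15,838.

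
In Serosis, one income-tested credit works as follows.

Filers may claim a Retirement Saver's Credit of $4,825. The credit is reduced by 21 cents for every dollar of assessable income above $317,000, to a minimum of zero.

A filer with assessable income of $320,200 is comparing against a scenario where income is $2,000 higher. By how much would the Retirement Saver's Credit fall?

At $320,200 — 21% of the $3,200 excess over $317,000 is $672; credit = $4,825 − $672 = $4,153.
At $322,200 — 21% of the $5,200 excess over $317,000 is $1,092; credit = $4,825 − $1,092 = $3,733.
Lost: $4,153 − $3,733 = $420.

$420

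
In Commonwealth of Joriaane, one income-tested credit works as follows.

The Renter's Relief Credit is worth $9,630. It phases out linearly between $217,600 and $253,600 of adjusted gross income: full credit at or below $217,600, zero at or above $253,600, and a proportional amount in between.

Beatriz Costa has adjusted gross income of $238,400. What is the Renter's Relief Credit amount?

$4,066

Renter's Relief Credit: $238,400 is $20,800 into a $36,000 phase-out range, leaving 15,200/36,000 of the credit: $9,630 × 15,200/36,000 = $4,066.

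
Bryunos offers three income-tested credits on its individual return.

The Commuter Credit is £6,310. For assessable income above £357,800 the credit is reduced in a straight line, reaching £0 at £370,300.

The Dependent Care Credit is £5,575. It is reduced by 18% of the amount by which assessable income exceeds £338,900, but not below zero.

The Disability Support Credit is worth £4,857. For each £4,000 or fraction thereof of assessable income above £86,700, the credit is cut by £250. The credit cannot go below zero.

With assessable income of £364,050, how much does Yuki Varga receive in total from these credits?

£4,203

Commuter Credit: £364,050 is £6,250 into a £12,500 phase-out range, leaving 6,250/12,500 of the credit: £6,310 × 6,250/12,500 = £3,155.
Dependent Care Credit: 18% of the £25,150 excess over £338,900 is £4,527; credit = £5,575 − £4,527 = £1,048.
Disability Support Credit: income exceeds £86,700 by £277,350 → 70 increments × £250 = £17,500 ≥ base, so the credit is £0.
Total: £3,155 + £1,048 + £0 = £4,203.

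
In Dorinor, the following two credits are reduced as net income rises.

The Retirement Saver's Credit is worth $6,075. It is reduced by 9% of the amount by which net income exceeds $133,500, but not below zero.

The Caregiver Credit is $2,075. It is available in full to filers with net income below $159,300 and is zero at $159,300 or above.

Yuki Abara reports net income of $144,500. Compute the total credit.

$7,160

Retirement Saver's Credit: 9% of the $11,000 excess over $133,500 is $990; credit = $6,075 − $990 = $5,085.
Caregiver Credit: $144,500 is below the $159,300 cutoff, so the full $2,075 applies.
Total: $5,085 + $2,075 = $7,160.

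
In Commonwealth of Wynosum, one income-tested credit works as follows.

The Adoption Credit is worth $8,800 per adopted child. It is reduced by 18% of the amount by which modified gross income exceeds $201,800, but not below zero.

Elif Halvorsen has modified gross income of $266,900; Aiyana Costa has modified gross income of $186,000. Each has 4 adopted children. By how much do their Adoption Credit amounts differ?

Elif ($266,900): Adoption Credit: base = 4 × $8,800 = $35,200. 18% of the $65,100 excess over $201,800 is $11,718; credit = $35,200 − $11,718 = $23,482.
Aiyana ($186,000): Adoption Credit: base = 4 × $8,800 = $35,200. $186,000 is at or below the $201,800 threshold, so the full $35,200 applies.
Difference: |$23,482 − $35,200| = $11,718.

$11,718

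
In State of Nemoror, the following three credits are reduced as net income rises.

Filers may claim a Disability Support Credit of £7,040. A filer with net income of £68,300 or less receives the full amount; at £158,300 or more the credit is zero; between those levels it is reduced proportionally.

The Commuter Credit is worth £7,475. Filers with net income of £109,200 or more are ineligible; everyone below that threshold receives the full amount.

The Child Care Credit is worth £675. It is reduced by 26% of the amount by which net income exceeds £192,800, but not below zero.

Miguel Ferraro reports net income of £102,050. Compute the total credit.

£12,550

Disability Support Credit: £102,050 is £33,750 into a £90,000 phase-out range, leaving 56,250/90,000 of the credit: £7,040 × 56,250/90,000 = £4,400.
Commuter Credit: £102,050 is below the £109,200 cutoff, so the full £7,475 applies.
Child Care Credit: £102,050 is at or below the £192,800 threshold, so the full £675 applies.
Total: £4,400 + £7,475 + £675 = £12,550.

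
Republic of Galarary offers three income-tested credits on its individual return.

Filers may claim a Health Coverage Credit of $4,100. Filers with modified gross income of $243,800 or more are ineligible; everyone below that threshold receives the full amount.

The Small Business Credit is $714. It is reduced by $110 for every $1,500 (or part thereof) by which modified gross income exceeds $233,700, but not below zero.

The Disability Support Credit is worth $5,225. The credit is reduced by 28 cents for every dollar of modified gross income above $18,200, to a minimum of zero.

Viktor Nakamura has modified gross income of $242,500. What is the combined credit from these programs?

Health Coverage Credit: $242,500 is below the $243,800 cutoff, so the full $4,100 applies.
Small Business Credit: income exceeds $233,700 by $8,800, which is 6 full-or-partial $1,500 increments; reduction = 6 × $110 = $660, leaving $54.
Disability Support Credit: 28% of the $224,300 excess over $18,200 is $62,804 ≥ base, so the credit is $0.
Total: $4,100 + $54 + $0 = $4,154.

$4,154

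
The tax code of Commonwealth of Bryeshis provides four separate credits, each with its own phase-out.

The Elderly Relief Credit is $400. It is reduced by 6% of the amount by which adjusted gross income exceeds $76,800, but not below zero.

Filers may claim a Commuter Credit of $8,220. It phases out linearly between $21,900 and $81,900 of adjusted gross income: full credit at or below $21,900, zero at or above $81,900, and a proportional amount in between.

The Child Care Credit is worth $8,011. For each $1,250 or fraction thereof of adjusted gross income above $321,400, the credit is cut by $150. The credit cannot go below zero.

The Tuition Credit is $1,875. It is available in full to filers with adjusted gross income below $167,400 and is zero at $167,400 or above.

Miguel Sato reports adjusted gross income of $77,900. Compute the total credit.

$10,768

Elderly Relief Credit: 6% of the $1,100 excess over $76,800 is $66; credit = $400 − $66 = $334.
Commuter Credit: $77,900 is $56,000 into a $60,000 phase-out range, leaving 4,000/60,000 of the credit: $8,220 × 4,000/60,000 = $548.
Child Care Credit: $77,900 is at or below the $321,400 threshold, so the full $8,011 applies.
Tuition Credit: $77,900 is below the $167,400 cutoff, so the full $1,875 applies.
Total: $334 + $548 + $8,011 + $1,875 = $10,768.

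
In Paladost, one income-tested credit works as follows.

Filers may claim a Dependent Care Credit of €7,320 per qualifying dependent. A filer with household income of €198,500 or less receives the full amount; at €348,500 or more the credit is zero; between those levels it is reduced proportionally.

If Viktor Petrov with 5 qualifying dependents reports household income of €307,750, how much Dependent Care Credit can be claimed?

Dependent Care Credit: base = 5 × €7,320 = €36,600. €307,750 is €109,250 into a €150,000 phase-out range, leaving 40,750/150,000 of the credit: €36,600 × 40,750/150,000 = €9,943.

€9,943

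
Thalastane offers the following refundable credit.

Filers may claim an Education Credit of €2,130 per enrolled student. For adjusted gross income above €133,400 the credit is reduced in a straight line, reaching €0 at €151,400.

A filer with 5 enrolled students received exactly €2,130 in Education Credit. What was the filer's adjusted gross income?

Full credit = 5 × €2,130 = €10,650.
€2,130 is 2,130/10,650 of the full €10,650, so 8,520/10,650 of the €18,000 range has been used: income = €133,400 + €18,000 × 8,520/10,650 = €147,800.

€147,800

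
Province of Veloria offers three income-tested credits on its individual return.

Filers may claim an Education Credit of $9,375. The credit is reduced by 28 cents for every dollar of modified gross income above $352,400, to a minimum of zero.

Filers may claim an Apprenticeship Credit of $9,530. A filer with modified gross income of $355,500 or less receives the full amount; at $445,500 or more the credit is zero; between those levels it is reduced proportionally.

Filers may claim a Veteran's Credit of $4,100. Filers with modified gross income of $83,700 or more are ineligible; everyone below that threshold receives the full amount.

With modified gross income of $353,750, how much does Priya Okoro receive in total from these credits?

$18,527

Education Credit: 28% of the $1,350 excess over $352,400 is $378; credit = $9,375 − $378 = $8,997.
Apprenticeship Credit: $353,750 is at or below the $355,500 threshold, so the full $9,530 applies.
Veteran's Credit: $353,750 meets or exceeds the $83,700 cutoff, so the credit is $0.
Total: $8,997 + $9,530 + $0 = $18,527.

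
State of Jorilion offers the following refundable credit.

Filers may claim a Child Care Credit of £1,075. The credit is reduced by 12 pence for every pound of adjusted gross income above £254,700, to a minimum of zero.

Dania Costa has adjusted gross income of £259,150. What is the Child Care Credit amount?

£541

Child Care Credit: 12% of the £4,450 excess over £254,700 is £534; credit = £1,075 − £534 = £541.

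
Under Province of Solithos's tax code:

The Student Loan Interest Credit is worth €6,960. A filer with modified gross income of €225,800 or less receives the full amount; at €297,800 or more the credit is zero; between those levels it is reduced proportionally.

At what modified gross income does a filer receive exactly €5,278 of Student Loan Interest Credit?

€243,200

€5,278 is 5,278/6,960 of the full €6,960, so 1,682/6,960 of the €72,000 range has been used: income = €225,800 + €72,000 × 1,682/6,960 = €243,200.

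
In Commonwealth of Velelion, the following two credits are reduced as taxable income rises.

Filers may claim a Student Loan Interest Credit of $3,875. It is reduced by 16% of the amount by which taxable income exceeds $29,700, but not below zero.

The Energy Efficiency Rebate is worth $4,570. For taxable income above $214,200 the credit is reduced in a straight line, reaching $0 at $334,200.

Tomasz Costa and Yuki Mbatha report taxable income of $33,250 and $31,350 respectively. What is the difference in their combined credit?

$304

Tomasz ($33,250): Student Loan Interest Credit: 16% of the $3,550 excess over $29,700 is $568; credit = $3,875 − $568 = $3,307. Energy Efficiency Rebate: $33,250 is at or below the $214,200 threshold, so the full $4,570 applies. total $3,307 + $4,570 = $7,877
Yuki ($31,350): Student Loan Interest Credit: 16% of the $1,650 excess over $29,700 is $264; credit = $3,875 − $264 = $3,611. Energy Efficiency Rebate: $31,350 is at or below the $214,200 threshold, so the full $4,570 applies. total $3,611 + $4,570 = $8,181
Difference: |$7,877 − $8,181| = $304.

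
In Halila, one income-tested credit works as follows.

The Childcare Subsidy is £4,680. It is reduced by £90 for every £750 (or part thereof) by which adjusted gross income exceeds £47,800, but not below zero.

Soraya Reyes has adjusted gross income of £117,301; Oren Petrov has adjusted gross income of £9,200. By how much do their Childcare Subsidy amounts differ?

£4,680

Soraya (£117,301): Childcare Subsidy: income exceeds £47,800 by £69,501 → 93 increments × £90 = £8,370 ≥ base, so the credit is £0.
Oren (£9,200): Childcare Subsidy: £9,200 is at or below the £47,800 threshold, so the full £4,680 applies.
Difference: |£0 − £4,680| = £4,680.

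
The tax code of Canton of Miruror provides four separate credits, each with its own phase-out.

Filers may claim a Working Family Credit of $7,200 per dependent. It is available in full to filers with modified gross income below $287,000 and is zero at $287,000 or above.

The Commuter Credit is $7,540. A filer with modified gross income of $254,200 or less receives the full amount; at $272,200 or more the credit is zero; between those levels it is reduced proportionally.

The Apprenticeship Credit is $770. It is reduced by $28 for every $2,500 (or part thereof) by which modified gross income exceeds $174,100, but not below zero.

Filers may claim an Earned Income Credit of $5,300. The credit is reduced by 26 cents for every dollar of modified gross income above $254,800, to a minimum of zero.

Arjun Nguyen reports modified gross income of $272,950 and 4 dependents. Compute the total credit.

$29,381

Working Family Credit: base = 4 × $7,200 = $28,800. $272,950 is below the $287,000 cutoff, so the full $28,800 applies.
Commuter Credit: $272,950 is at or above $272,200, so the credit is $0.
Apprenticeship Credit: income exceeds $174,100 by $98,850 → 40 increments × $28 = $1,120 ≥ base, so the credit is $0.
Earned Income Credit: 26% of the $18,150 excess over $254,800 is $4,719; credit = $5,300 − $4,719 = $581.
Total: $28,800 + $0 + $0 + $581 = $29,381.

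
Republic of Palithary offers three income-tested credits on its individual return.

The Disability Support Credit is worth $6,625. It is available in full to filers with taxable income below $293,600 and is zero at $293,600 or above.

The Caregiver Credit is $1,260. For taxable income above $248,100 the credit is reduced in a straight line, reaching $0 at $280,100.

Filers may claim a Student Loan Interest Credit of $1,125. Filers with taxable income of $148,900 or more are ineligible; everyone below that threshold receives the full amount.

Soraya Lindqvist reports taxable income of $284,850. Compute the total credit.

$6,625

Disability Support Credit: $284,850 is below the $293,600 cutoff, so the full $6,625 applies.
Caregiver Credit: $284,850 is at or above $280,100, so the credit is $0.
Student Loan Interest Credit: $284,850 meets or exceeds the $148,900 cutoff, so the credit is $0.
Total: $6,625 + $0 + $0 = $6,625.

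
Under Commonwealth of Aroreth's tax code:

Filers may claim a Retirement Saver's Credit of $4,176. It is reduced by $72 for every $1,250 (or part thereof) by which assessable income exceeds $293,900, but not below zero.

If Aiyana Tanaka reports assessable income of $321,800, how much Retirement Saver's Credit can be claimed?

Retirement Saver's Credit: income exceeds $293,900 by $27,900, which is 23 full-or-partial $1,250 increments; reduction = 23 × $72 = $1,656, leaving $2,520.

$2,520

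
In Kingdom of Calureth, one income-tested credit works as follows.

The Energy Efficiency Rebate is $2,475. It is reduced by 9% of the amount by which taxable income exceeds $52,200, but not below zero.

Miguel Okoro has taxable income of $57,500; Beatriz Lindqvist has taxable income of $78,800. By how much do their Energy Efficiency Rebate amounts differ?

Miguel ($57,500): Energy Efficiency Rebate: 9% of the $5,300 excess over $52,200 is $477; credit = $2,475 − $477 = $1,998.
Beatriz ($78,800): Energy Efficiency Rebate: 9% of the $26,600 excess over $52,200 is $2,394; credit = $2,475 − $2,394 = $81.
Difference: |$1,998 − $81| = $1,917.

$1,917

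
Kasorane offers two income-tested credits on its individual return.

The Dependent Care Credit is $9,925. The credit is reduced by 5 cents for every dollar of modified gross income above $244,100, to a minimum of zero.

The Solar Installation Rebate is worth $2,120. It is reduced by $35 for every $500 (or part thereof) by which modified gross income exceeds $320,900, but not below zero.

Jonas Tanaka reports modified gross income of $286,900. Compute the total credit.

Dependent Care Credit: 5% of the $42,800 excess over $244,100 is $2,140; credit = $9,925 − $2,140 = $7,785.
Solar Installation Rebate: $286,900 is at or below the $320,900 threshold, so the full $2,120 applies.
Total: $7,785 + $2,120 = $9,905.

$9,905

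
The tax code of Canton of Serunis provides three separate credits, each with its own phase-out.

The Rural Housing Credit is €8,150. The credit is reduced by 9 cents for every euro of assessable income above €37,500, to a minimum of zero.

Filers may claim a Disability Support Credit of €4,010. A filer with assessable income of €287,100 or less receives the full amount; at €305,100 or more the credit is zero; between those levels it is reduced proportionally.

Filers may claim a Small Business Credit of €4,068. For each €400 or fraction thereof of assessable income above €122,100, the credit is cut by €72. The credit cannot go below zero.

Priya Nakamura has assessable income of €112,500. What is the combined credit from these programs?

Rural Housing Credit: 9% of the €75,000 excess over €37,500 is €6,750; credit = €8,150 − €6,750 = €1,400.
Disability Support Credit: €112,500 is at or below the €287,100 threshold, so the full €4,010 applies.
Small Business Credit: €112,500 is at or below the €122,100 threshold, so the full €4,068 applies.
Total: €1,400 + €4,010 + €4,068 = €9,478.

€9,478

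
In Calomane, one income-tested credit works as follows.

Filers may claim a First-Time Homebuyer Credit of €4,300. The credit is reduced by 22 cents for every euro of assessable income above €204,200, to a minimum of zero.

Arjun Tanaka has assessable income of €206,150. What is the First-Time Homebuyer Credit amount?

€3,871

First-Time Homebuyer Credit: 22% of the €1,950 excess over €204,200 is €429; credit = €4,300 − €429 = €3,871.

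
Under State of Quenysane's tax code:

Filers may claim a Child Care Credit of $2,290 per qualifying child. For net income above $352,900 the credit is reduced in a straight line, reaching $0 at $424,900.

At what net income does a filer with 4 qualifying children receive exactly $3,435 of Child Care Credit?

$397,900

Full credit = 4 × $2,290 = $9,160.
$3,435 is 3,435/9,160 of the full $9,160, so 5,725/9,160 of the $72,000 range has been used: income = $352,900 + $72,000 × 5,725/9,160 = $397,900.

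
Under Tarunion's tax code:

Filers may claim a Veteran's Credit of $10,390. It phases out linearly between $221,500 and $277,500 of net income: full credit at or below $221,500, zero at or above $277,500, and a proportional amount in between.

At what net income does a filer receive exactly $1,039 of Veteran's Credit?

$271,900

$1,039 is 1,039/10,390 of the full $10,390, so 9,351/10,390 of the $56,000 range has been used: income = $221,500 + $56,000 × 9,351/10,390 = $271,900.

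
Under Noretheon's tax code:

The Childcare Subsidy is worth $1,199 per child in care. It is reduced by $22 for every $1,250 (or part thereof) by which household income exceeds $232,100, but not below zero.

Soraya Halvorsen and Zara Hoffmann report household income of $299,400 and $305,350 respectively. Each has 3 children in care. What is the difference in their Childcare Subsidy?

Soraya ($299,400): Childcare Subsidy: base = 3 × $1,199 = $3,597. income exceeds $232,100 by $67,300, which is 54 full-or-partial $1,250 increments; reduction = 54 × $22 = $1,188, leaving $2,409.
Zara ($305,350): Childcare Subsidy: base = 3 × $1,199 = $3,597. income exceeds $232,100 by $73,250, which is 59 full-or-partial $1,250 increments; reduction = 59 × $22 = $1,298, leaving $2,299.
Difference: |$2,409 − $2,299| = $110.

$110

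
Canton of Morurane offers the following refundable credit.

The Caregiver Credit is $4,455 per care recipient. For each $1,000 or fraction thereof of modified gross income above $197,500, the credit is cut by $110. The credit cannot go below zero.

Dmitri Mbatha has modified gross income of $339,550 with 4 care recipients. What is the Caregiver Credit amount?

Caregiver Credit: base = 4 × $4,455 = $17,820. income exceeds $197,500 by $142,050, which is 143 full-or-partial $1,000 increments; reduction = 143 × $110 = $15,730, leaving $2,090.

$2,090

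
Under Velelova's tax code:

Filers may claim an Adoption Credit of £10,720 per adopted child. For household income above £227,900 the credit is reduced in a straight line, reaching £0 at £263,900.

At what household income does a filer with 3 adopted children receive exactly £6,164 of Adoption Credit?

Full credit = 3 × £10,720 = £32,160.
£6,164 is 6,164/32,160 of the full £32,160, so 25,996/32,160 of the £36,000 range has been used: income = £227,900 + £36,000 × 25,996/32,160 = £257,000.

£257,000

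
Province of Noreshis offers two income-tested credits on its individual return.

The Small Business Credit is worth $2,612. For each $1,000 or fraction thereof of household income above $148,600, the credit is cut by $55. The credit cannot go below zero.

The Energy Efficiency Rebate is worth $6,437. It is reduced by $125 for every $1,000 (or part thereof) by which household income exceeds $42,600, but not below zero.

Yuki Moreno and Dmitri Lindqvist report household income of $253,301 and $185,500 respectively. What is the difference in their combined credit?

Yuki ($253,301): Small Business Credit: income exceeds $148,600 by $104,701 → 105 increments × $55 = $5,775 ≥ base, so the credit is $0. Energy Efficiency Rebate: income exceeds $42,600 by $210,701 → 211 increments × $125 = $26,375 ≥ base, so the credit is $0. total $0 + $0 = $0
Dmitri ($185,500): Small Business Credit: income exceeds $148,600 by $36,900, which is 37 full-or-partial $1,000 increments; reduction = 37 × $55 = $2,035, leaving $577. Energy Efficiency Rebate: income exceeds $42,600 by $142,900 → 143 increments × $125 = $17,875 ≥ base, so the credit is $0. total $577 + $0 = $577
Difference: |$0 − $577| = $577.

$577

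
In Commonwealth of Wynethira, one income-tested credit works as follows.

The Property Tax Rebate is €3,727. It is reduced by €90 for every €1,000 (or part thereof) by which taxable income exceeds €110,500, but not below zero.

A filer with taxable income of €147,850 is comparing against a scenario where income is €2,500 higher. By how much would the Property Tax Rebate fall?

At €147,850 — income exceeds €110,500 by €37,350, which is 38 full-or-partial €1,000 increments; reduction = 38 × €90 = €3,420, leaving €307.
At €150,350 — income exceeds €110,500 by €39,850, which is 40 full-or-partial €1,000 increments; reduction = 40 × €90 = €3,600, leaving €127.
Lost: €307 − €127 = €180.

€180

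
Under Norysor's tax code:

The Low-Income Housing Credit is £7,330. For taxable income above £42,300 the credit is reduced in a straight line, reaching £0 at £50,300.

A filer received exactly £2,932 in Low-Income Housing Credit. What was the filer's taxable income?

£47,100

£2,932 is 2,932/7,330 of the full £7,330, so 4,398/7,330 of the £8,000 range has been used: income = £42,300 + £8,000 × 4,398/7,330 = £47,100.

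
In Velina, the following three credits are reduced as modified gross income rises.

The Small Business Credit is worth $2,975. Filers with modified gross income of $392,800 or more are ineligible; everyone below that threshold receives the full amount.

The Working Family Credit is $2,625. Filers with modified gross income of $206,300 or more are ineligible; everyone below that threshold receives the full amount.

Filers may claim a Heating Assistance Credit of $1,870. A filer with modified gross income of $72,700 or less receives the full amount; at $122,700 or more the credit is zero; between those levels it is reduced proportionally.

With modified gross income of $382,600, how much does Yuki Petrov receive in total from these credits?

Small Business Credit: $382,600 is below the $392,800 cutoff, so the full $2,975 applies.
Working Family Credit: $382,600 meets or exceeds the $206,300 cutoff, so the credit is $0.
Heating Assistance Credit: $382,600 is at or above $122,700, so the credit is $0.
Total: $2,975 + $0 + $0 = $2,975.

$2,975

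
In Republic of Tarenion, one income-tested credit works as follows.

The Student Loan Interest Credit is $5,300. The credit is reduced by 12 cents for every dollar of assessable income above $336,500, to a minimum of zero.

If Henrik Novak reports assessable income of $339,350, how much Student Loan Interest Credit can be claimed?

$4,958

Student Loan Interest Credit: 12% of the $2,850 excess over $336,500 is $342; credit = $5,300 − $342 = $4,958.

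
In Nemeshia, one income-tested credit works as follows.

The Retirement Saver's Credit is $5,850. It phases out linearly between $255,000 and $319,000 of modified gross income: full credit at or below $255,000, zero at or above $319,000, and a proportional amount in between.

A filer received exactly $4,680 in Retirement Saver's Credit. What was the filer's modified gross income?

$267,800

$4,680 is 4,680/5,850 of the full $5,850, so 1,170/5,850 of the $64,000 range has been used: income = $255,000 + $64,000 × 1,170/5,850 = $267,800.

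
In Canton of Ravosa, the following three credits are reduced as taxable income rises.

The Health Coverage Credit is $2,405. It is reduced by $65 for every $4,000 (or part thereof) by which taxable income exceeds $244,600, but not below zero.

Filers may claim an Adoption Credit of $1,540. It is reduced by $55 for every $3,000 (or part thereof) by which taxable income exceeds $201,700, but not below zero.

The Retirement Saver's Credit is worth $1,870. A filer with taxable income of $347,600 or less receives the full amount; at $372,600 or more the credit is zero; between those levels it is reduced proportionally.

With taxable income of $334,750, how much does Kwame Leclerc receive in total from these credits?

Health Coverage Credit: income exceeds $244,600 by $90,150, which is 23 full-or-partial $4,000 increments; reduction = 23 × $65 = $1,495, leaving $910.
Adoption Credit: income exceeds $201,700 by $133,050 → 45 increments × $55 = $2,475 ≥ base, so the credit is $0.
Retirement Saver's Credit: $334,750 is at or below the $347,600 threshold, so the full $1,870 applies.
Total: $910 + $0 + $1,870 = $2,780.

$2,780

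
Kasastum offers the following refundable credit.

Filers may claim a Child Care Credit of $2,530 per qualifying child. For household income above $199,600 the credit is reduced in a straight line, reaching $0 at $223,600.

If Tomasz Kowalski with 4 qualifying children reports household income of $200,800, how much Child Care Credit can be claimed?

$9,614

Child Care Credit: base = 4 × $2,530 = $10,120. $200,800 is $1,200 into a $24,000 phase-out range, leaving 22,800/24,000 of the credit: $10,120 × 22,800/24,000 = $9,614.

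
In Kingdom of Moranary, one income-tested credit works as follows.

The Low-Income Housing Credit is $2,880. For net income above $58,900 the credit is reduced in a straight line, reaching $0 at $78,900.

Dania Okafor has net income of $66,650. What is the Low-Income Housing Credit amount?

Low-Income Housing Credit: $66,650 is $7,750 into a $20,000 phase-out range, leaving 12,250/20,000 of the credit: $2,880 × 12,250/20,000 = $1,764.

$1,764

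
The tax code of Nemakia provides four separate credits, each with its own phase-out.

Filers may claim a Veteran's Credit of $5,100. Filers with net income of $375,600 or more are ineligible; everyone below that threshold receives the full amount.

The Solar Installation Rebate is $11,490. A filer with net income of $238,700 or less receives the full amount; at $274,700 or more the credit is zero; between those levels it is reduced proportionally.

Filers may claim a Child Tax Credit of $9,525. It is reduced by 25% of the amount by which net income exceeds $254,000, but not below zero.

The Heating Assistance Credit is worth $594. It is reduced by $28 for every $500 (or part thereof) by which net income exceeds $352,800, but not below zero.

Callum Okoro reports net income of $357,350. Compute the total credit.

$5,414

Veteran's Credit: $357,350 is below the $375,600 cutoff, so the full $5,100 applies.
Solar Installation Rebate: $357,350 is at or above $274,700, so the credit is $0.
Child Tax Credit: 25% of the $103,350 excess over $254,000 is $25,837.50 ≥ base, so the credit is $0.
Heating Assistance Credit: income exceeds $352,800 by $4,550, which is 10 full-or-partial $500 increments; reduction = 10 × $28 = $280, leaving $314.
Total: $5,100 + $0 + $0 + $314 = $5,414.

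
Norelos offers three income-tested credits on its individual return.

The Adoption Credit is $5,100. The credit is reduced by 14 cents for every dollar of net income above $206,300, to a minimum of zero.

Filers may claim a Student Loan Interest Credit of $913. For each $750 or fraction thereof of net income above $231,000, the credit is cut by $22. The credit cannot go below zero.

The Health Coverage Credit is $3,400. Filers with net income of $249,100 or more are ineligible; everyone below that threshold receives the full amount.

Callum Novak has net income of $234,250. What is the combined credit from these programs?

Adoption Credit: 14% of the $27,950 excess over $206,300 is $3,913; credit = $5,100 − $3,913 = $1,187.
Student Loan Interest Credit: income exceeds $231,000 by $3,250, which is 5 full-or-partial $750 increments; reduction = 5 × $22 = $110, leaving $803.
Health Coverage Credit: $234,250 is below the $249,100 cutoff, so the full $3,400 applies.
Total: $1,187 + $803 + $3,400 = $5,390.

$5,390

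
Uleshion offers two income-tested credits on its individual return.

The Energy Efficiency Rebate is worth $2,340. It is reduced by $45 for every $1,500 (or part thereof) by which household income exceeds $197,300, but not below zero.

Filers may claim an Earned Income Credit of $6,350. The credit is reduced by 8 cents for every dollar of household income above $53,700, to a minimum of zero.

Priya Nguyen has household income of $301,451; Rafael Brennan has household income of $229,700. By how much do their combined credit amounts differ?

$1,350

Priya ($301,451): Energy Efficiency Rebate: income exceeds $197,300 by $104,151 → 70 increments × $45 = $3,150 ≥ base, so the credit is $0. Earned Income Credit: 8% of the $247,751 excess over $53,700 is $19,820.08 ≥ base, so the credit is $0. total $0 + $0 = $0
Rafael ($229,700): Energy Efficiency Rebate: income exceeds $197,300 by $32,400, which is 22 full-or-partial $1,500 increments; reduction = 22 × $45 = $990, leaving $1,350. Earned Income Credit: 8% of the $176,000 excess over $53,700 is $14,080 ≥ base, so the credit is $0. total $1,350 + $0 = $1,350
Difference: |$0 − $1,350| = $1,350.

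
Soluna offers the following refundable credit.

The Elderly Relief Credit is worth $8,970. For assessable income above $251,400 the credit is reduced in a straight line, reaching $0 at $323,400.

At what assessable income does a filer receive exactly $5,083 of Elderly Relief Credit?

$282,600

$5,083 is 5,083/8,970 of the full $8,970, so 3,887/8,970 of the $72,000 range has been used: income = $251,400 + $72,000 × 3,887/8,970 = $282,600.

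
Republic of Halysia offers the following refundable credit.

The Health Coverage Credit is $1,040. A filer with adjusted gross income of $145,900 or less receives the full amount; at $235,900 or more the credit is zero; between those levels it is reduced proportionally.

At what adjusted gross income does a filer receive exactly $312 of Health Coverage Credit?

$312 is 312/1,040 of the full $1,040, so 728/1,040 of the $90,000 range has been used: income = $145,900 + $90,000 × 728/1,040 = $208,900.

$208,900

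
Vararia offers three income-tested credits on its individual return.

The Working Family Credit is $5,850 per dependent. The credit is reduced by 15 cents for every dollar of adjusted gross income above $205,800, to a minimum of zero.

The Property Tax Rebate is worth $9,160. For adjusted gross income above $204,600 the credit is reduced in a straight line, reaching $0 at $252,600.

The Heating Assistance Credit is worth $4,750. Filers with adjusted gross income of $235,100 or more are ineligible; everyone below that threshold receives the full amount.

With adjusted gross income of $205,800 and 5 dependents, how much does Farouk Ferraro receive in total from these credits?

$42,931

Working Family Credit: base = 5 × $5,850 = $29,250. $205,800 is at or below the $205,800 threshold, so the full $29,250 applies.
Property Tax Rebate: $205,800 is $1,200 into a $48,000 phase-out range, leaving 46,800/48,000 of the credit: $9,160 × 46,800/48,000 = $8,931.
Heating Assistance Credit: $205,800 is below the $235,100 cutoff, so the full $4,750 applies.
Total: $29,250 + $8,931 + $4,750 = $42,931.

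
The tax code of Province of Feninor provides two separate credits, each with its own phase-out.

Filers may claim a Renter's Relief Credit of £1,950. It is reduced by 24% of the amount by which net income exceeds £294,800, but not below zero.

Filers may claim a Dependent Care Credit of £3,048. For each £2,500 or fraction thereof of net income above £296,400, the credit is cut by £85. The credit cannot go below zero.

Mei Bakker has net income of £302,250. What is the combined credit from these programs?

£2,955

Renter's Relief Credit: 24% of the £7,450 excess over £294,800 is £1,788; credit = £1,950 − £1,788 = £162.
Dependent Care Credit: income exceeds £296,400 by £5,850, which is 3 full-or-partial £2,500 increments; reduction = 3 × £85 = £255, leaving £2,793.
Total: £162 + £2,793 = £2,955.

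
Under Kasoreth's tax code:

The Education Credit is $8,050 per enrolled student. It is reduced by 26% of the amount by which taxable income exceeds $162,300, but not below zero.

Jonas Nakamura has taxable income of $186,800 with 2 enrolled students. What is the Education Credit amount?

$9,730

Education Credit: base = 2 × $8,050 = $16,100. 26% of the $24,500 excess over $162,300 is $6,370; credit = $16,100 − $6,370 = $9,730.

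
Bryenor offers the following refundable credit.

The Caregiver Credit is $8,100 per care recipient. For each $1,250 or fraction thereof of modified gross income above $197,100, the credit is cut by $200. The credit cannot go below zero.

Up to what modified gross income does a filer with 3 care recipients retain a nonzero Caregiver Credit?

$348,350

Full credit = 3 × $8,100 = $24,300.
After 121 increments the reduction is 121 × $200 = $24,200, leaving $100; one more increment wipes it out. Increment 121 ends at excess 121 × $1,250 = $151,250, so the highest qualifying income is $197,100 + $151,250 = $348,350.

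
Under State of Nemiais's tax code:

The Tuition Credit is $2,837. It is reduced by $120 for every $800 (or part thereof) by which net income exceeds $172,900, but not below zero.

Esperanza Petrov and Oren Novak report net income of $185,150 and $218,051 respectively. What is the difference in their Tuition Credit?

$917

Esperanza ($185,150): Tuition Credit: income exceeds $172,900 by $12,250, which is 16 full-or-partial $800 increments; reduction = 16 × $120 = $1,920, leaving $917.
Oren ($218,051): Tuition Credit: income exceeds $172,900 by $45,151 → 57 increments × $120 = $6,840 ≥ base, so the credit is $0.
Difference: |$917 − $0| = $917.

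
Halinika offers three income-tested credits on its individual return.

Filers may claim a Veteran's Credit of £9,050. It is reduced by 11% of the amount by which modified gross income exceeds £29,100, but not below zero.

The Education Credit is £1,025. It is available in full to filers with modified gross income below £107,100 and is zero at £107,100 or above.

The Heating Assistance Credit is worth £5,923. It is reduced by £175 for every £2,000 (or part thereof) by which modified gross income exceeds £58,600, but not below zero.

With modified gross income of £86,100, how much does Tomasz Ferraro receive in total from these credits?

Veteran's Credit: 11% of the £57,000 excess over £29,100 is £6,270; credit = £9,050 − £6,270 = £2,780.
Education Credit: £86,100 is below the £107,100 cutoff, so the full £1,025 applies.
Heating Assistance Credit: income exceeds £58,600 by £27,500, which is 14 full-or-partial £2,000 increments; reduction = 14 × £175 = £2,450, leaving £3,473.
Total: £2,780 + £1,025 + £3,473 = £7,278.

£7,278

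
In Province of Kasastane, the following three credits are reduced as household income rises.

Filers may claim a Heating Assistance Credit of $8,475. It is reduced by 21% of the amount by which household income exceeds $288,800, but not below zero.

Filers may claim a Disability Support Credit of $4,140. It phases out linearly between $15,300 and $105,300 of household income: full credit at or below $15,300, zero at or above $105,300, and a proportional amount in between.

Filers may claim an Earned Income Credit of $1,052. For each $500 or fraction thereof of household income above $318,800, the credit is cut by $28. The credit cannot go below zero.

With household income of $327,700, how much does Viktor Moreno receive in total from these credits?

$854

Heating Assistance Credit: 21% of the $38,900 excess over $288,800 is $8,169; credit = $8,475 − $8,169 = $306.
Disability Support Credit: $327,700 is at or above $105,300, so the credit is $0.
Earned Income Credit: income exceeds $318,800 by $8,900, which is 18 full-or-partial $500 increments; reduction = 18 × $28 = $504, leaving $548.
Total: $306 + $0 + $548 = $854.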